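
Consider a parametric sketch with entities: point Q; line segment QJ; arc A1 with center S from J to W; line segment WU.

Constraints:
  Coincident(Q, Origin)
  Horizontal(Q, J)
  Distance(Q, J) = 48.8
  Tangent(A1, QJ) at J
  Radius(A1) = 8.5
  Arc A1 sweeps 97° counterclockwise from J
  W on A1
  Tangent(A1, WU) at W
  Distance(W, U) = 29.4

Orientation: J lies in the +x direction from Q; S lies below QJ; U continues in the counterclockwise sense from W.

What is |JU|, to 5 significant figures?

39.020

On A1, J sits at bearing 90° from S; a 97° counterclockwise sweep puts W at bearing 187°, so W = S + 8.5·(cos 187°, sin 187°) = (40.363, -9.5359). Tangency of A1 to WU means the radius SW is perpendicular to WU, so WU runs along (−sin 187°, cos 187°); with |WU| = 29.4, U = (43.946, -38.717). Then |JU| = |U − J| = 39.020.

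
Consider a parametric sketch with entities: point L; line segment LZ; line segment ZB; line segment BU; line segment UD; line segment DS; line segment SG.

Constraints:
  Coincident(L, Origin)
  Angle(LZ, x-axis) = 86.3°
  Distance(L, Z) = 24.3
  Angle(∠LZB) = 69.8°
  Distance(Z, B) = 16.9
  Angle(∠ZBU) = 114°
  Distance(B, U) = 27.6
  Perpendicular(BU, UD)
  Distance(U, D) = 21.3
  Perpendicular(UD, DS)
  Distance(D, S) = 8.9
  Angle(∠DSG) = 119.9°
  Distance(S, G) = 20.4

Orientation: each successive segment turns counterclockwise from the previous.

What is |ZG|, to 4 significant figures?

19.42

UD is perpendicular to DS, so DS runs at 82.50°; with |DS| = 8.9, S = (4.041, -1.871). ∠DSG = 119.9° gives SG at 142.6° from the x-axis; with |SG| = 20.4, G = (-12.17, 10.52). Then |ZG| = |G − Z| = 19.42.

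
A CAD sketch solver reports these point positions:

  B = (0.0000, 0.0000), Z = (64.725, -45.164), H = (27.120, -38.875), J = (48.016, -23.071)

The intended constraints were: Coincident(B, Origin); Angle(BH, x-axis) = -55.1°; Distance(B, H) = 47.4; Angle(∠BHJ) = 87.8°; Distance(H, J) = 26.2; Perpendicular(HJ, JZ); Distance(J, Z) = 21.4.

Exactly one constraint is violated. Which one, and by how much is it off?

Distance(J, Z) = 21.4 — off by 6.30.

B = (0.00, 0.00) ✓; BH at -55.10° ✓; |BH| = 47.40 ✓; ∠BHJ = 87.80° ✓; |HJ| = 26.20 ✓; ∠(HJ, JZ) = 90.00° ✓; |JZ| = 27.70 ✗.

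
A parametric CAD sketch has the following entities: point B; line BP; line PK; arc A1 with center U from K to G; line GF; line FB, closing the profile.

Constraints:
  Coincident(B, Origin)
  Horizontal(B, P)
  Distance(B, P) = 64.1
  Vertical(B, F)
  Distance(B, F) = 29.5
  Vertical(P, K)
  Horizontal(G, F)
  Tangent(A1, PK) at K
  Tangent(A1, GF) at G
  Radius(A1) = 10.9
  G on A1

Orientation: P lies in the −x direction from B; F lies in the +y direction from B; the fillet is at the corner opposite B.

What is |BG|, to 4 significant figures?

60.83

B is at the origin; BP is horizontal with |BP| = 64.1 and P on the −x side, so P = (-64.10, 0.000). BF is vertical with |BF| = 29.5 and F on the +y side, so F = (0.000, 29.50). The virtual corner opposite B is at (-64.10, 29.50). Since A1 is tangent to PK there, UK ⟂ PK and tangency of A1 to GF means the radius UG is perpendicular to GF, with radius 10.9, so the center U sits 10.9 in from both sides at U = (-53.20, 18.60). That places the tangent points at K = (-64.10, 18.60) on PK and G = (-53.20, 29.50) on GF. Then |BG| = |G − B| = 60.83.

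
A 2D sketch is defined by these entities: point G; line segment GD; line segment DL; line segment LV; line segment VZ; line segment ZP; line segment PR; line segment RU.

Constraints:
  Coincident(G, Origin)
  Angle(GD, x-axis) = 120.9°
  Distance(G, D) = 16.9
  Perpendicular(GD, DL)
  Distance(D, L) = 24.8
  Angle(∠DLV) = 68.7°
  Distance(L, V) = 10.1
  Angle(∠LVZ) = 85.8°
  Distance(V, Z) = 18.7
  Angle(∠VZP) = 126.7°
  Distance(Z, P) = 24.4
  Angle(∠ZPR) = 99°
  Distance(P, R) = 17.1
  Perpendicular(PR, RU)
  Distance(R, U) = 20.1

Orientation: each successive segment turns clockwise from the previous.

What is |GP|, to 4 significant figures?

39.48

G is at the origin; GD runs at 120.9° with length 16.9, so D = (-8.679, 14.50). The perpendicularity gives DL at right angles to GD, so DL runs at 30.90°; with |DL| = 24.8, L = (12.60, 27.24). ∠DLV = 68.7° gives LV at -80.40° from the x-axis; with |LV| = 10.1, V = (14.29, 17.28). ∠LVZ = 85.8° gives VZ at -174.6° from the x-axis; with |VZ| = 18.7, Z = (-4.331, 15.52). ∠VZP = 126.7° gives ZP at 132.1° from the x-axis; with |ZP| = 24.4, P = (-20.69, 33.62). Then |GP| = |P − G| = 39.48.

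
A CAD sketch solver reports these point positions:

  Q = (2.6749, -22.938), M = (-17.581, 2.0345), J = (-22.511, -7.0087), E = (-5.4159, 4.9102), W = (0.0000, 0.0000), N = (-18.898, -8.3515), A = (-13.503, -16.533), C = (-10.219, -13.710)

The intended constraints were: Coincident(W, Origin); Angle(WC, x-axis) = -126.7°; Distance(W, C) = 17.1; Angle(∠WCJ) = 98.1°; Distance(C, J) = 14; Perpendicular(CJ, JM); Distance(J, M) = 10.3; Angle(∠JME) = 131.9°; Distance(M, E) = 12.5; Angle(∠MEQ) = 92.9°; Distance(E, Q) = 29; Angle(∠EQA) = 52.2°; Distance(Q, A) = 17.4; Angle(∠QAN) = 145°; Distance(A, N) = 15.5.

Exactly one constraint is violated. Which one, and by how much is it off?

Distance(A, N) = 15.5 — off by 5.70.

W = (0.00, 0.00) ✓; WC at -126.7° ✓; |WC| = 17.10 ✓; ∠WCJ = 98.10° ✓; |CJ| = 14.00 ✓; ∠(CJ, JM) = 90.00° ✓; |JM| = 10.30 ✓; ∠JME = 131.9° ✓; |ME| = 12.50 ✓; ∠MEQ = 92.90° ✓; |EQ| = 29.00 ✓; ∠EQA = 52.20° ✓; |QA| = 17.40 ✓; ∠QAN = 145.0° ✓; |AN| = 9.800 ✗.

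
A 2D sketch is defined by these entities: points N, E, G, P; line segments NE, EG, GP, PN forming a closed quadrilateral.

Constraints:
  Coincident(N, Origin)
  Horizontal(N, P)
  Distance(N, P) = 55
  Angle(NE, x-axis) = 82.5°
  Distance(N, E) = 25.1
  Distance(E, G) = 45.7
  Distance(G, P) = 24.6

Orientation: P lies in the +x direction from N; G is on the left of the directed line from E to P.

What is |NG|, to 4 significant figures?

54.46

Checks: |EG| = 45.70 ✓; |GP| = 24.60 ✓.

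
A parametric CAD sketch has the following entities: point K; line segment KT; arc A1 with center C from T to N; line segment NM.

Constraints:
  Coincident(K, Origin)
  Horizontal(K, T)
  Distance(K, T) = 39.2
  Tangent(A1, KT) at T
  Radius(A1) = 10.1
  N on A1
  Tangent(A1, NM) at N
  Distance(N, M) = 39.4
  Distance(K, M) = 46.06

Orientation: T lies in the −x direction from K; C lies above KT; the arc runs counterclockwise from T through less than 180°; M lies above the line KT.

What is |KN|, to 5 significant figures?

30.466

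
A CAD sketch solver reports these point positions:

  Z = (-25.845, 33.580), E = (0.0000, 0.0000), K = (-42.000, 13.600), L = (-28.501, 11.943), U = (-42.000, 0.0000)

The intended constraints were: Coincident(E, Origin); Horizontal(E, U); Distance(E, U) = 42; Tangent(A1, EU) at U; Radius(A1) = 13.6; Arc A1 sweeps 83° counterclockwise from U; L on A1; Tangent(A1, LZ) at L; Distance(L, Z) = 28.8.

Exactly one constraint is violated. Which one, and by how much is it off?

Distance(L, Z) = 28.8 — off by 7.00.

E = (0.00, 0.00) ✓; E.y = 0.00, U.y = 0.00 ✓; |EU| = 42.00 ✓; ∠(KU, UE) = 90.00° ✓; |KU| = 13.60 ✓; bearing(K→L) − bearing(K→U) = 83.00° ✓; |KL| = 13.60 ✓; ∠(KL, LZ) = 90.00° ✓; |LZ| = 21.80 ✗.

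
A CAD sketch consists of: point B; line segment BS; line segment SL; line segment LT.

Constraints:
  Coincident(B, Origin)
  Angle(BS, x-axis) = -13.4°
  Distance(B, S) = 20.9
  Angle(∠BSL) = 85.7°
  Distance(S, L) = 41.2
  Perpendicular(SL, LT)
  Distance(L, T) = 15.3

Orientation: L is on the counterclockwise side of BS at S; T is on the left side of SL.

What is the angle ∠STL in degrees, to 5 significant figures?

69.627°

B is at the origin; BS runs at -13.4° with length 20.9, so S = 20.9·(cos -13.4°, sin -13.4°) = (20.331, -4.8435). ∠BSL = 85.7°, so SL runs at -13.4° + (180° − 85.7°) = 80.900° from the x-axis; with |SL| = 41.2, L = S + 41.2·(cos 80.900°, sin 80.900°) = (26.847, 35.838). SL ⟂ LT; with |LT| = 15.3 on the left of SL, T = L + 15.3·(-0.98741, 0.15816) = (11.740, 38.258). Then cos ∠STL = TS·TL / (|TS||TL|), giving 69.627°.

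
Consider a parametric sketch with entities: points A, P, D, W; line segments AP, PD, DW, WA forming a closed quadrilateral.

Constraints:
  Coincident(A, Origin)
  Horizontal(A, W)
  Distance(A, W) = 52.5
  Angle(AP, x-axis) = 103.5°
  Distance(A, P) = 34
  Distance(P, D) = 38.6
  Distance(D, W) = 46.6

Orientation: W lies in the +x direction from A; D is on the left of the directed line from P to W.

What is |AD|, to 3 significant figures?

50.5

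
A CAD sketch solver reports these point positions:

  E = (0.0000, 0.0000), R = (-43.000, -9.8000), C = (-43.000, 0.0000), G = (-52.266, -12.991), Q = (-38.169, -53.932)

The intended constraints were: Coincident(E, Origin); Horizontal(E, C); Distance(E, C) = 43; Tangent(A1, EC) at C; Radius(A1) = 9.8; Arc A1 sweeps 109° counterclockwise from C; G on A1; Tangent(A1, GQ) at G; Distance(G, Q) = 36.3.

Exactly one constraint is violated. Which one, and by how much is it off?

Distance(G, Q) = 36.3 — off by 7.00.

E = (0.00, 0.00) ✓; E.y = 0.00, C.y = 0.00 ✓; |EC| = 43.00 ✓; ∠(RC, CE) = 90.00° ✓; |RC| = 9.800 ✓; bearing(R→G) − bearing(R→C) = 109.0° ✓; |RG| = 9.800 ✓; ∠(RG, GQ) = 90.00° ✓; |GQ| = 43.30 ✗.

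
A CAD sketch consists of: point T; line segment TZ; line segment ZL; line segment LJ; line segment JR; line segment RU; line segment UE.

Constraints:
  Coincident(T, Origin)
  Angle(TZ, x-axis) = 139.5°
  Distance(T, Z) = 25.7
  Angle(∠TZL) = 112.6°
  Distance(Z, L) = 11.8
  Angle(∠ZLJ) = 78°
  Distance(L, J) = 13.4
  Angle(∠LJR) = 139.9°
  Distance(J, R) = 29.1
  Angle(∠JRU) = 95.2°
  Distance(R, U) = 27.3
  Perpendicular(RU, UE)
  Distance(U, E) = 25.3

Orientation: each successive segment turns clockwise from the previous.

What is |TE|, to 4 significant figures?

30.26

T is at the origin; TZ runs at 139.5° with length 25.7, so Z = (-19.54, 16.69). ∠TZL = 112.6° gives ZL at 72.10° from the x-axis; with |ZL| = 11.8, L = (-15.92, 27.92). ∠ZLJ = 78.0° gives LJ at -29.90° from the x-axis; with |LJ| = 13.4, J = (-4.299, 21.24). ∠LJR = 139.9° gives JR at -70.00° from the x-axis; with |JR| = 29.1, R = (5.654, -6.105). ∠JRU = 95.2° gives RU at -154.8° from the x-axis; with |RU| = 27.3, U = (-19.05, -17.73). RU is perpendicular to UE, so UE runs at 115.2°; with |UE| = 25.3, E = (-29.82, 5.163). Then |TE| = |E − T| = 30.26.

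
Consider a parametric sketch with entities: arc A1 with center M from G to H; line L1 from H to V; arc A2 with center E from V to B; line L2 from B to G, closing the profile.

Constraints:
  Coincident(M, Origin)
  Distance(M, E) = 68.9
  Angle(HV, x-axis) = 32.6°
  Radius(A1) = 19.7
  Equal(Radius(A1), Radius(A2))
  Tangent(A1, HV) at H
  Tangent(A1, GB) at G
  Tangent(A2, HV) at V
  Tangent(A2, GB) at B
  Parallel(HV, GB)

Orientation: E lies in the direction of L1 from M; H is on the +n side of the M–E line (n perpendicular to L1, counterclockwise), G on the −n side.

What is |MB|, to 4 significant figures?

71.66

Tangency of A1 to both parallel lines with radius 19.7 puts H and G at M ± 19.7·n: H = (-10.61, 16.60), G = (10.61, -16.60). Equal radii place V and B the same way about E: V = E + 19.7·n = (47.43, 53.72), B = E − 19.7·n = (68.66, 20.52). Then |MB| = |B − M| = 71.66.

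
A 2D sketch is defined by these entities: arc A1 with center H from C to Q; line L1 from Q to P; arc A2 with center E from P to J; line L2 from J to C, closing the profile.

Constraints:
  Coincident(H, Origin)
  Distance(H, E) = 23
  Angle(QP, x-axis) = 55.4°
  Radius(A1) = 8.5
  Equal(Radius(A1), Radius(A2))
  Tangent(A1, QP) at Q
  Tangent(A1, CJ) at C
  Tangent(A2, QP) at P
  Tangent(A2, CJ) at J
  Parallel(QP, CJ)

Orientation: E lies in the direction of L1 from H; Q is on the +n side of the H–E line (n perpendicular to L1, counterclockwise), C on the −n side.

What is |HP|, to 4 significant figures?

24.52

The slot axis is L1's direction at 55.4°, so u = (cos 55.4°, sin 55.4°) = (0.5678, 0.8231) and n = (−sin 55.4°, cos 55.4°) = (-0.8231, 0.5678). H is at the origin and E lies 23.0 along u from H, so E = 23.0·u = (13.06, 18.93). Tangency of A1 to both parallel lines with radius 8.5 puts Q and C at H ± 8.5·n: Q = (-6.997, 4.827), C = (6.997, -4.827). Equal radii place P and J the same way about E: P = E + 8.5·n = (6.064, 23.76), J = E − 8.5·n = (20.06, 14.11). Then |HP| = |P − H| = 24.52.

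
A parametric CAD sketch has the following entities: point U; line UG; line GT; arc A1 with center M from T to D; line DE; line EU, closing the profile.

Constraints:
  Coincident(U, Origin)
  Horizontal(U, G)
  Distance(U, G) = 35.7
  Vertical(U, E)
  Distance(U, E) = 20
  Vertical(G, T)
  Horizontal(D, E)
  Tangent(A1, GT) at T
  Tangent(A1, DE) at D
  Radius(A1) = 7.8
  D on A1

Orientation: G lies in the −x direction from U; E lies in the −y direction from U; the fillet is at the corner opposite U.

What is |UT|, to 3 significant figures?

37.7

The virtual corner opposite U is at (-35.7, -20.0). The tangent condition forces MT to be normal to GT and the tangent condition forces MD to be normal to DE, with radius 7.8, so the center M sits 7.8 in from both sides at M = (-27.9, -12.2). That places the tangent points at T = (-35.7, -12.2) on GT and D = (-27.9, -20.0) on DE. Then |UT| = |T − U| = 37.7.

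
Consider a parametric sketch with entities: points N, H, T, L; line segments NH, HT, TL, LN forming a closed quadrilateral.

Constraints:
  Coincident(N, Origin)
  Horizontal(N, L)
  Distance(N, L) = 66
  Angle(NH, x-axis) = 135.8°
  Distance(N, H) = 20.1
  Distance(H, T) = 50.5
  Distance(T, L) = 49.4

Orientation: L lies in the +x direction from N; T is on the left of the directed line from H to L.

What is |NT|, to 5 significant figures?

47.217

N is at the origin; NL is horizontal with |NL| = 66.0 and L in +x, so L = (66.0, 0). NH runs at 135.8° with |NH| = 20.1, so H = (-14.410, 14.013). T is determined by |HT| = 50.5 and |TL| = 49.4 together: it lies at the intersection of circle(H, 50.5) and circle(L, 49.4). With |HL| = 81.622, the foot of the radical line on HL is 41.484 from H and the perpendicular offset is √(50.5² − 41.484²) = 28.798. Taking the left-of-HL solution: T = (31.402, 35.261).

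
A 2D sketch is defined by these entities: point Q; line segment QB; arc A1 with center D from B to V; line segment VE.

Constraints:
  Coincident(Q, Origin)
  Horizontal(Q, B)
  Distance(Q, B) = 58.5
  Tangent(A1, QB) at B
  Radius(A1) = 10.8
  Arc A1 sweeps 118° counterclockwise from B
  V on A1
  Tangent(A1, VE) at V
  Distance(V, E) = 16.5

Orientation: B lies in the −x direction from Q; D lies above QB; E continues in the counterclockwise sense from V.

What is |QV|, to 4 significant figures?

51.47

Q is at the origin; Q and B share the same y with |QB| = 58.5 and B on the −x side, so B = (-58.50, 0.000). Since A1 is tangent to QB there, DB ⟂ QB, so D = B + (0, 10.8) = (-58.50, 10.80). On A1, B sits at bearing -90° from D; a 118° counterclockwise sweep puts V at bearing 28°, so V = D + 10.8·(cos 28°, sin 28°) = (-48.96, 15.87). Then |QV| = |V − Q| = 51.47.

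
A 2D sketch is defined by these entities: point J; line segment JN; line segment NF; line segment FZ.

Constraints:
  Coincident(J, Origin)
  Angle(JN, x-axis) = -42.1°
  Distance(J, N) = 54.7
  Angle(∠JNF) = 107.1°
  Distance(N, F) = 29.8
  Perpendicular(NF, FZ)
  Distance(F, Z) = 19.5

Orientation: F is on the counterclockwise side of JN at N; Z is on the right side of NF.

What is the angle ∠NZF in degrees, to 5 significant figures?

56.801°

J is at the origin; JN runs at -42.1° with length 54.7, so N = 54.7·(cos -42.1°, sin -42.1°) = (40.586, -36.672). ∠JNF = 107.1°, so NF runs at -42.1° + (180° − 107.1°) = 30.800° from the x-axis; with |NF| = 29.8, F = N + 29.8·(cos 30.800°, sin 30.800°) = (66.183, -21.413). The perpendicularity gives FZ at right angles to NF; with |FZ| = 19.5 on the right of NF, Z = F + 19.5·(0.51204, -0.85896) = (76.168, -38.163). Then cos ∠NZF = ZN·ZF / (|ZN||ZF|), giving 56.801°.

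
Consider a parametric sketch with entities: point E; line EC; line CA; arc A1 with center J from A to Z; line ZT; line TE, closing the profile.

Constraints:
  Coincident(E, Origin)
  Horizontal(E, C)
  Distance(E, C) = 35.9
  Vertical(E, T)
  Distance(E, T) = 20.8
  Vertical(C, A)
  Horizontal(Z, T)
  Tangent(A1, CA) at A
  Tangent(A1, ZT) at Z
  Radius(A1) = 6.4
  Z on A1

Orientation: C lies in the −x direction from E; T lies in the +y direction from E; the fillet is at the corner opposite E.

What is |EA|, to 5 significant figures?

38.680

E is at the origin; E and C share the same y with |EC| = 35.9 and C on the −x side, so C = (-35.900, 0.0000). E and T share the same x with |ET| = 20.8 and T on the +y side, so T = (0.0000, 20.800). The virtual corner opposite E is at (-35.900, 20.800). Since A1 is tangent to CA there, JA ⟂ CA and since A1 is tangent to ZT there, JZ ⟂ ZT, with radius 6.4, so the center J sits 6.4 in from both sides at J = (-29.500, 14.400). That places the tangent points at A = (-35.900, 14.400) on CA and Z = (-29.500, 20.800) on ZT. Then |EA| = |A − E| = 38.680.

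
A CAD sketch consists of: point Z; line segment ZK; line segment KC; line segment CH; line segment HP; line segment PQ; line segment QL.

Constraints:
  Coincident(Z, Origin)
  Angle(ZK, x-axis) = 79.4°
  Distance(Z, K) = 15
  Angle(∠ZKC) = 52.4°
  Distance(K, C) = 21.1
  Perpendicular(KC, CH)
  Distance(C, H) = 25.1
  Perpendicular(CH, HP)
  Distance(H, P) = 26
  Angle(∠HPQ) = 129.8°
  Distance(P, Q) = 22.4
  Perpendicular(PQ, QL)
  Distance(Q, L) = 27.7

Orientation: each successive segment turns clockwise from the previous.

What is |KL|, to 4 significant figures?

10.05

∠HPQ = 129.8° gives PQ at 81.60° from the x-axis; with |PQ| = 22.4, Q = (-15.95, 23.83). PQ is perpendicular to QL, so QL runs at -8.400°; with |QL| = 27.7, L = (11.46, 19.78). Then |KL| = |L − K| = 10.05.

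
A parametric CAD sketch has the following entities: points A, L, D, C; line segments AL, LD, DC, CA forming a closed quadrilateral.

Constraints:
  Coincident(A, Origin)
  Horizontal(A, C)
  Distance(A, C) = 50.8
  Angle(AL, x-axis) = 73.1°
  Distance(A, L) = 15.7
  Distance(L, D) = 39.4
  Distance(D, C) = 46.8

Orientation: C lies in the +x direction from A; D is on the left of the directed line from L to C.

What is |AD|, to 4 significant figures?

53.78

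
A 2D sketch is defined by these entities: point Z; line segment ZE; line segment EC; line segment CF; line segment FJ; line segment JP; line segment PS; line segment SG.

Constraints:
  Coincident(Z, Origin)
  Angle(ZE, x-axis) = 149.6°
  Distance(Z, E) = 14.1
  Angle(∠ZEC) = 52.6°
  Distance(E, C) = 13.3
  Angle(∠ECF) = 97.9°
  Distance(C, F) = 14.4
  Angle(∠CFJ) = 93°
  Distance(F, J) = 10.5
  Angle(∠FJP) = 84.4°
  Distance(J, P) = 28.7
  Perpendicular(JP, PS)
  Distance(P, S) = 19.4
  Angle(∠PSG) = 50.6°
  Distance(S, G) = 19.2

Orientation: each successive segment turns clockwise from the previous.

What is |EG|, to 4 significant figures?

11.01

Z is at the origin; ZE runs at 149.6° with length 14.1, so E = (-12.16, 7.135). ∠ZEC = 52.6° gives EC at 22.20° from the x-axis; with |EC| = 13.3, C = (0.1526, 12.16). ∠ECF = 97.9° gives CF at -59.90° from the x-axis; with |CF| = 14.4, F = (7.374, -0.2978). ∠CFJ = 93.0° gives FJ at -146.9° from the x-axis; with |FJ| = 10.5, J = (-1.422, -6.032). ∠FJP = 84.4° gives JP at 117.5° from the x-axis; with |JP| = 28.7, P = (-14.67, 19.43). JP ⟂ PS, so PS runs at 27.50°; with |PS| = 19.4, S = (2.534, 28.38). ∠PSG = 50.6° gives SG at -101.9° from the x-axis; with |SG| = 19.2, G = (-1.425, 9.596). Then |EG| = |G − E| = 11.01.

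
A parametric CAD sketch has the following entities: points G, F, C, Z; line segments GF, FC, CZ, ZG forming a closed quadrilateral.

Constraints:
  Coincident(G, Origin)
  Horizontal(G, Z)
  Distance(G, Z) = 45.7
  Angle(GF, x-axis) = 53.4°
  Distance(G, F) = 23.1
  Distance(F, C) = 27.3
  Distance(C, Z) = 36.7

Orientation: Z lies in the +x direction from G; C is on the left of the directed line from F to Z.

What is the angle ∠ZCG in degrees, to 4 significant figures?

61.45°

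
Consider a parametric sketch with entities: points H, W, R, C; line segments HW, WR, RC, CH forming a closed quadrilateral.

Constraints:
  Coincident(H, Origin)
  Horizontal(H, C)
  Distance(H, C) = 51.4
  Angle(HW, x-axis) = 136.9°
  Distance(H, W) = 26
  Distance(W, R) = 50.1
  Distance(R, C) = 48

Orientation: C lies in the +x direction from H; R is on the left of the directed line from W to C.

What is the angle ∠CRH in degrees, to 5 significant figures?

64.781°

Checks: |WR| = 50.10 ✓; |RC| = 48.00 ✓.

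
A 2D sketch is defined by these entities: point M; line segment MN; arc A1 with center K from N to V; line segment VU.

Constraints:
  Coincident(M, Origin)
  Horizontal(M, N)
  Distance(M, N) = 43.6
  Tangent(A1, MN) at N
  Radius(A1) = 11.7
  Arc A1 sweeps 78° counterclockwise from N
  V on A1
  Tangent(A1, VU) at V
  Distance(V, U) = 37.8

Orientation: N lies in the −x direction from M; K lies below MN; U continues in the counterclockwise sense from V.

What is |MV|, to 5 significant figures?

55.819

M is at the origin; M and N share the same y with |MN| = 43.6 and N on the −x side, so N = (-43.600, 0.0000). The tangent condition forces KN to be normal to MN, so K = N + (0, -11.7) = (-43.600, -11.700). On A1, N sits at bearing 90° from K; a 78° counterclockwise sweep puts V at bearing 168°, so V = K + 11.7·(cos 168°, sin 168°) = (-55.044, -9.2674). Then |MV| = |V − M| = 55.819.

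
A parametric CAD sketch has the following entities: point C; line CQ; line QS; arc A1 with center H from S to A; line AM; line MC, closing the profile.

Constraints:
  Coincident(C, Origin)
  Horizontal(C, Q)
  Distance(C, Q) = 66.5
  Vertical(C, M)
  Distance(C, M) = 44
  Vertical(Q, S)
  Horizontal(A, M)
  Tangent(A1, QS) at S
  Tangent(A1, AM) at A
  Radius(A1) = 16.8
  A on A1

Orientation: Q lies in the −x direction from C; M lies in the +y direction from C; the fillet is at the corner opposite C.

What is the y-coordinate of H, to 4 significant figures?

27.20

C is at the origin; C and Q share the same y with |CQ| = 66.5 and Q on the −x side, so Q = (-66.50, 0.000). C and M share the same x with |CM| = 44.0 and M on the +y side, so M = (0.000, 44.00). The virtual corner opposite C is at (-66.50, 44.00). A1 meets QS tangentially, so HS is at right angles to QS and since A1 is tangent to AM there, HA ⟂ AM, with radius 16.8, so the center H sits 16.8 in from both sides at H = (-49.70, 27.20). So H.y = 27.20.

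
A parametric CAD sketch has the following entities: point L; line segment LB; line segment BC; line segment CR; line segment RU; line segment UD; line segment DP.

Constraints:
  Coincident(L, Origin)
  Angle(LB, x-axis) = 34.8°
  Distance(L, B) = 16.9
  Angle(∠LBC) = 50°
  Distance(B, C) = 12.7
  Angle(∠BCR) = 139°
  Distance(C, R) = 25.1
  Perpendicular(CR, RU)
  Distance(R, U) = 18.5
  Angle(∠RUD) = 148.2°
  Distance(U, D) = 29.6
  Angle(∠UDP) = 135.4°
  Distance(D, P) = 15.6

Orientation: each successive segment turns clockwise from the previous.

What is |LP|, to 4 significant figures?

38.53

L is at the origin; LB runs at 34.8° with length 16.9, so B = (13.88, 9.645). ∠LBC = 50.0° gives BC at -95.20° from the x-axis; with |BC| = 12.7, C = (12.73, -3.003). ∠BCR = 139.0° gives CR at -136.2° from the x-axis; with |CR| = 25.1, R = (-5.390, -20.38). The perpendicularity gives RU at right angles to CR, so RU runs at 133.8°; with |RU| = 18.5, U = (-18.19, -7.023). ∠RUD = 148.2° gives UD at 102.0° from the x-axis; with |UD| = 29.6, D = (-24.35, 21.93). ∠UDP = 135.4° gives DP at 57.40° from the x-axis; with |DP| = 15.6, P = (-15.94, 35.07). Then |LP| = |P − L| = 38.53.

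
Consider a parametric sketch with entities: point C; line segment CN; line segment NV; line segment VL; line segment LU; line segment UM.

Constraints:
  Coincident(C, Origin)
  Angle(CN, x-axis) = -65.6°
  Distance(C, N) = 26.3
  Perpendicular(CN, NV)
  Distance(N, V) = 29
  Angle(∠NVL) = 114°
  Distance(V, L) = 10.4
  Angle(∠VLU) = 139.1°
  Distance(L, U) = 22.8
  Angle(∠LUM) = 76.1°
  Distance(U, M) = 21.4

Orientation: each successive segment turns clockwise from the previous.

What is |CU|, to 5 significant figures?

27.071

∠NVL = 114.0° gives VL at 138.40° from the x-axis; with |VL| = 10.4, L = (-23.322, -29.026). ∠VLU = 139.1° gives LU at 97.500° from the x-axis; with |LU| = 22.8, U = (-26.298, -6.4212). Then |CU| = |U − C| = 27.071.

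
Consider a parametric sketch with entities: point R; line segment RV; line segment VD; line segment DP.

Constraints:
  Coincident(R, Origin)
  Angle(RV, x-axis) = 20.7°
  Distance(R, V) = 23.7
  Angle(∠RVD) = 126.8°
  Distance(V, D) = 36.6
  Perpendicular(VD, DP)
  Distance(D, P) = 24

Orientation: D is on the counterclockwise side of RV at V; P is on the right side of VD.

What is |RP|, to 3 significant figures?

66.5

R is at the origin; RV runs at 20.7° with length 23.7, so V = 23.7·(cos 20.7°, sin 20.7°) = (22.2, 8.38). ∠RVD = 126.8°, so VD runs at 20.7° + (180° − 126.8°) = 73.9° from the x-axis; with |VD| = 36.6, D = V + 36.6·(cos 73.9°, sin 73.9°) = (32.3, 43.5). VD is perpendicular to DP; with |DP| = 24.0 on the right of VD, P = D + 24.0·(0.961, -0.277) = (55.4, 36.9). Then |RP| = |P − R| = 66.5.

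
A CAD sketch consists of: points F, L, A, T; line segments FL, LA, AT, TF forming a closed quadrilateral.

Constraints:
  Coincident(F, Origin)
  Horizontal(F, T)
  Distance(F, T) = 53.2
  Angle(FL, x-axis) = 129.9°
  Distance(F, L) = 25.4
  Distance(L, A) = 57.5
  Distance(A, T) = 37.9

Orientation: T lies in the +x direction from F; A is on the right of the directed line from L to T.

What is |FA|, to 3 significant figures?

32.2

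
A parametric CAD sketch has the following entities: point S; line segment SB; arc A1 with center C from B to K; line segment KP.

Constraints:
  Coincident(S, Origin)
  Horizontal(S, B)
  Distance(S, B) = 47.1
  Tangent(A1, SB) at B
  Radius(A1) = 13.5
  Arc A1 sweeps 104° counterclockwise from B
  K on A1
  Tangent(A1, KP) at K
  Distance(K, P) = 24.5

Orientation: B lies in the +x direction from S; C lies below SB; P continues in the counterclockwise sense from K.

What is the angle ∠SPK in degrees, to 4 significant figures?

30.57°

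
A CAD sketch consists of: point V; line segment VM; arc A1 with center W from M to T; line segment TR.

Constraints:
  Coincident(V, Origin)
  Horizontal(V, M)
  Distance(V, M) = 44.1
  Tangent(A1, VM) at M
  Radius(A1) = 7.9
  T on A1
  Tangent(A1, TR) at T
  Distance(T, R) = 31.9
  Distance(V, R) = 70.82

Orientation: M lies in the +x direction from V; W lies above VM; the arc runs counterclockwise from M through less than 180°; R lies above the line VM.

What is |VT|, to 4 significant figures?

51.97

Checks: ∠(WM, MV) = 90.00° ✓; |WM| = 7.900 ✓; |WT| = 7.900 ✓; ∠(WT, TR) = 90.00° ✓; |TR| = 31.90 ✓; |VR| = 70.82 ✓.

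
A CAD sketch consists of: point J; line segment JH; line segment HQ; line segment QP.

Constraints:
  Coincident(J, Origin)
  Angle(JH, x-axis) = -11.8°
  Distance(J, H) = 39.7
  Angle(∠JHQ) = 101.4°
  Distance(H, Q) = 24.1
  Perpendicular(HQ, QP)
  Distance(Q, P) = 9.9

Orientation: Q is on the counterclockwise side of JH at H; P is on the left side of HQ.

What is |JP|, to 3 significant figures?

43.2

∠JHQ = 101.4°, so HQ runs at -11.8° + (180° − 101.4°) = 66.8° from the x-axis; with |HQ| = 24.1, Q = H + 24.1·(cos 66.8°, sin 66.8°) = (48.4, 14.0). The perpendicularity gives QP at right angles to HQ; with |QP| = 9.9 on the left of HQ, P = Q + 9.9·(-0.919, 0.394) = (39.3, 17.9). Then |JP| = |P − J| = 43.2.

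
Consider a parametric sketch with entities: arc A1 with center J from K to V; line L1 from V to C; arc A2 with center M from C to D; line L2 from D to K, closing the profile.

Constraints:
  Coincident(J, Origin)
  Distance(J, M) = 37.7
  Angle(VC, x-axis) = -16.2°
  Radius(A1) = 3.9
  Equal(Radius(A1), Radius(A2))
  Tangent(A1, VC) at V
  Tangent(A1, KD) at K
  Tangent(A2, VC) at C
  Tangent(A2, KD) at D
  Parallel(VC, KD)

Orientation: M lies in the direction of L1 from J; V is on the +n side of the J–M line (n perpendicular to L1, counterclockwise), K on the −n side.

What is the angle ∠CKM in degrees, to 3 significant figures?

5.78°

The slot axis is L1's direction at -16.2°, so u = (cos -16.2°, sin -16.2°) = (0.960, -0.279) and n = (−sin -16.2°, cos -16.2°) = (0.279, 0.960). J is at the origin and M lies 37.7 along u from J, so M = 37.7·u = (36.2, -10.5). Tangency of A1 to both parallel lines with radius 3.9 puts V and K at J ± 3.9·n: V = (1.09, 3.75), K = (-1.09, -3.75). Equal radii place C and D the same way about M: C = M + 3.9·n = (37.3, -6.77), D = M − 3.9·n = (35.1, -14.3). Then cos ∠CKM = KC·KM / (|KC||KM|), giving 5.78°.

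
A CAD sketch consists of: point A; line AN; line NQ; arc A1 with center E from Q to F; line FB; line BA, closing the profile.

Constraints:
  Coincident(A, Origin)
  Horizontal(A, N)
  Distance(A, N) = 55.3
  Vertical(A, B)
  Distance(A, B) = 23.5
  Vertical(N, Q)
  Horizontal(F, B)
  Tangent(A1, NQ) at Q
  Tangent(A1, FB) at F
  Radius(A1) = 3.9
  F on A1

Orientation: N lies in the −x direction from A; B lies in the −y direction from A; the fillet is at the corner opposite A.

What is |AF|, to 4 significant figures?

56.52

The virtual corner opposite A is at (-55.30, -23.50). The tangent condition forces EQ to be normal to NQ and tangency of A1 to FB means the radius EF is perpendicular to FB, with radius 3.9, so the center E sits 3.9 in from both sides at E = (-51.40, -19.60). That places the tangent points at Q = (-55.30, -19.60) on NQ and F = (-51.40, -23.50) on FB. Then |AF| = |F − A| = 56.52.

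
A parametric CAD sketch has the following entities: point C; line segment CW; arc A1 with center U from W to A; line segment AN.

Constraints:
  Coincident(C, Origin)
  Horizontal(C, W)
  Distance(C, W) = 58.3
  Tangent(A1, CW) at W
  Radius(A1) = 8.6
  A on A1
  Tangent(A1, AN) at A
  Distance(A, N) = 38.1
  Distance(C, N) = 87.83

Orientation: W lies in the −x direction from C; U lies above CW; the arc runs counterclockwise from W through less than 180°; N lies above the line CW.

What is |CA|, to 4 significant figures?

53.67

C is at the origin; CW is horizontal with |CW| = 58.3 and W on the −x side, so W = (-58.30, 0.000). A1 meets CW tangentially, so UW is at right angles to CW, so U = W + (0, 8.6) = (-58.30, 8.600). Since UA ⟂ AN (tangency), |UN| = √(8.6² + 38.1²) = 39.06 regardless of where A sits on A1. So N lies on both circle(C, 87.83) and circle(U, 39.06); the above-CW intersection is N = (-76.49, 43.16). A is the foot of the tangent from N: A = (-51.76, 14.18).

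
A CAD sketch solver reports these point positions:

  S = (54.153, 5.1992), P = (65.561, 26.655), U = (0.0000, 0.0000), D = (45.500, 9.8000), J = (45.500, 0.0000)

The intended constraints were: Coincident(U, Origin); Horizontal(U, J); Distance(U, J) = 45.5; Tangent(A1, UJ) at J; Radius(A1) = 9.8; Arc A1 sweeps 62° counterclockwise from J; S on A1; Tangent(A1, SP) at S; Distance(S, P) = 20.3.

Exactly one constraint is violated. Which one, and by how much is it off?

Distance(S, P) = 20.3 — off by 4.00.

U = (0.00, 0.00) ✓; U.y = 0.00, J.y = 0.00 ✓; |UJ| = 45.50 ✓; ∠(DJ, JU) = 90.00° ✓; |DJ| = 9.800 ✓; bearing(D→S) − bearing(D→J) = 62.00° ✓; |DS| = 9.800 ✓; ∠(DS, SP) = 90.00° ✓; |SP| = 24.30 ✗.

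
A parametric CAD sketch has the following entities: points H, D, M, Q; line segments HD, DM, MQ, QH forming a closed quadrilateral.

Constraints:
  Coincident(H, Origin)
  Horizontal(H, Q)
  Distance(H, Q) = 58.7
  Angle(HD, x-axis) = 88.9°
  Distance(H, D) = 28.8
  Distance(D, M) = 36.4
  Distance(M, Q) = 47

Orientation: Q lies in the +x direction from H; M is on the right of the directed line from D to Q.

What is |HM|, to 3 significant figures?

13.3

Checks: |DM| = 36.40 ✓; |MQ| = 47.00 ✓.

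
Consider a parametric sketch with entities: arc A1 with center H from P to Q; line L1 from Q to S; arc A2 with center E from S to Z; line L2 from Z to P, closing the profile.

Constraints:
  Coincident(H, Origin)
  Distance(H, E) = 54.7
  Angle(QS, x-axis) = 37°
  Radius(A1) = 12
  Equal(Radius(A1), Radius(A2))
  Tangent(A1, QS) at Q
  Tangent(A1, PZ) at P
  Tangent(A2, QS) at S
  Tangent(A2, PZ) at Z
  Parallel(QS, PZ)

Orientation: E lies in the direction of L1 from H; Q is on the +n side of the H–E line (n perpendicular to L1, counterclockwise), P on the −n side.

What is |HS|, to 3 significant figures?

56.0

The slot axis is L1's direction at 37.0°, so u = (cos 37.0°, sin 37.0°) = (0.799, 0.602) and n = (−sin 37.0°, cos 37.0°) = (-0.602, 0.799). H is at the origin and E lies 54.7 along u from H, so E = 54.7·u = (43.7, 32.9). Tangency of A1 to both parallel lines with radius 12.0 puts Q and P at H ± 12.0·n: Q = (-7.22, 9.58), P = (7.22, -9.58). Equal radii place S and Z the same way about E: S = E + 12.0·n = (36.5, 42.5), Z = E − 12.0·n = (50.9, 23.3). Then |HS| = |S − H| = 56.0.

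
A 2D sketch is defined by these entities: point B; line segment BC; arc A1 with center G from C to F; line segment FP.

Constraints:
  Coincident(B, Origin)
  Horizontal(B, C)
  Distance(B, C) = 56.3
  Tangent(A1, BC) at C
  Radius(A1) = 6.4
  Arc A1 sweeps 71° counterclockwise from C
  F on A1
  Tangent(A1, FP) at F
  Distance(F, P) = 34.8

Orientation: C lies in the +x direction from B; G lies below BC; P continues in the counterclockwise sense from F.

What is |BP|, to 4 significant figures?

53.85

B is at the origin; BC is horizontal with |BC| = 56.3 and C on the +x side, so C = (56.30, 0.000). A1 meets BC tangentially, so GC is at right angles to BC, so G = C + (0, -6.4) = (56.30, -6.400). On A1, C sits at bearing 90° from G; a 71° counterclockwise sweep puts F at bearing 161°, so F = G + 6.4·(cos 161°, sin 161°) = (50.25, -4.316). A1 meets FP tangentially, so GF is at right angles to FP, so FP runs along (−sin 161°, cos 161°); with |FP| = 34.8, P = (38.92, -37.22). Then |BP| = |P − B| = 53.85.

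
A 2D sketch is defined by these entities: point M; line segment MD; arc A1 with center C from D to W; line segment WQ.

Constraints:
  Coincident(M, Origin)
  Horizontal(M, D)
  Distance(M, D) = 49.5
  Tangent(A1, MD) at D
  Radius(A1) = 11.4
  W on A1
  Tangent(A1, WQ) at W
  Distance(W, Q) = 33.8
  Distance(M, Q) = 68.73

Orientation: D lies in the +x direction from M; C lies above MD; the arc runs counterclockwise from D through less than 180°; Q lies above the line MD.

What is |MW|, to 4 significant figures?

62.16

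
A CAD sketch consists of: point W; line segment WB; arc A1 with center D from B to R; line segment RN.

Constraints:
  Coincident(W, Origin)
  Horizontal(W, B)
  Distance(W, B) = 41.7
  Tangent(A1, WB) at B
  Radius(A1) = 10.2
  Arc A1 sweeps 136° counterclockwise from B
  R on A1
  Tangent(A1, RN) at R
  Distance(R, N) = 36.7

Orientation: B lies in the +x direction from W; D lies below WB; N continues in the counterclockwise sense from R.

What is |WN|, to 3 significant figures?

74.7

On A1, B sits at bearing 90° from D; a 136° counterclockwise sweep puts R at bearing 226°, so R = D + 10.2·(cos 226°, sin 226°) = (34.6, -17.5). Tangency of A1 to RN means the radius DR is perpendicular to RN, so RN runs along (−sin 226°, cos 226°); with |RN| = 36.7, N = (61.0, -43.0). Then |WN| = |N − W| = 74.7.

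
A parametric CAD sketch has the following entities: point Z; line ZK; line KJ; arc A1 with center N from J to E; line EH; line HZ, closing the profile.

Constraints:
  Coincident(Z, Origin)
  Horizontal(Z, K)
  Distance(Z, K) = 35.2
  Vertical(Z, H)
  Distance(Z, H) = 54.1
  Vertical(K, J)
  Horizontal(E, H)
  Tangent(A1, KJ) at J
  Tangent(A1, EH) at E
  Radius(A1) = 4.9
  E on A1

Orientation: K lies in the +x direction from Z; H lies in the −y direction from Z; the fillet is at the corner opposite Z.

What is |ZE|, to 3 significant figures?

62.0

Z is at the origin; ZK is horizontal with |ZK| = 35.2 and K on the +x side, so K = (35.2, 0.00). ZH is vertical with |ZH| = 54.1 and H on the −y side, so H = (0.00, -54.1). The virtual corner opposite Z is at (35.2, -54.1). Tangency of A1 to KJ means the radius NJ is perpendicular to KJ and A1 meets EH tangentially, so NE is at right angles to EH, with radius 4.9, so the center N sits 4.9 in from both sides at N = (30.3, -49.2). That places the tangent points at J = (35.2, -49.2) on KJ and E = (30.3, -54.1) on EH. Then |ZE| = |E − Z| = 62.0.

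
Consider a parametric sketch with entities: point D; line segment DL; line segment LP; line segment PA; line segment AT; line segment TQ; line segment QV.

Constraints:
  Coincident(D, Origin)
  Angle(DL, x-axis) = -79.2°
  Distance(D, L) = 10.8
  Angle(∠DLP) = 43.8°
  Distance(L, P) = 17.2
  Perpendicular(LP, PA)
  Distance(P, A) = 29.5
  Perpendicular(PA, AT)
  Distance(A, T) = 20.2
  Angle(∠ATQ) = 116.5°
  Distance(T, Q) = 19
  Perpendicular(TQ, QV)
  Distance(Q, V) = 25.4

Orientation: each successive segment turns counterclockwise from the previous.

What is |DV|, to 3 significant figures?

7.20

∠ATQ = 116.5° gives TQ at -59.5° from the x-axis; with |TQ| = 19.0, Q = (-14.7, -13.4). TQ is perpendicular to QV, so QV runs at 30.5°; with |QV| = 25.4, V = (7.18, -0.537). Then |DV| = |V − D| = 7.20.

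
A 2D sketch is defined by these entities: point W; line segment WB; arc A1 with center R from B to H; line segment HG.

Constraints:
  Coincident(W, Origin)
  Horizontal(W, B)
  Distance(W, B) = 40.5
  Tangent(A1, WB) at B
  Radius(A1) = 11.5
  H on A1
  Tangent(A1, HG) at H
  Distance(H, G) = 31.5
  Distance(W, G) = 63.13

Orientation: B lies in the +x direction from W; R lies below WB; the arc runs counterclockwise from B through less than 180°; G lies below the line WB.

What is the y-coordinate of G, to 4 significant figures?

-44.80

W is at the origin; W and B share the same y with |WB| = 40.5 and B on the +x side, so B = (40.50, 0.000). A1 meets WB tangentially, so RB is at right angles to WB, so R = B + (0, -11.5) = (40.50, -11.50). Since RH ⟂ HG (tangency), |RG| = √(11.5² + 31.5²) = 33.53 regardless of where H sits on A1. So G lies on both circle(W, 63.13) and circle(R, 33.53); the below-WB intersection is G = (44.48, -44.80). H is the foot of the tangent from G: H = (30.24, -16.70).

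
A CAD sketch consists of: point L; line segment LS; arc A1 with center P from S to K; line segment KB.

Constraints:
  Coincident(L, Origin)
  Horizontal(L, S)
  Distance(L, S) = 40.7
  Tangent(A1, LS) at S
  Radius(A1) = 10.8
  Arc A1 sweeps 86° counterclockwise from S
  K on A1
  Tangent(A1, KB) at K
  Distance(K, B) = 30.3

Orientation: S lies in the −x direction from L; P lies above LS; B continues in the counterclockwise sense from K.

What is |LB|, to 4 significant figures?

48.94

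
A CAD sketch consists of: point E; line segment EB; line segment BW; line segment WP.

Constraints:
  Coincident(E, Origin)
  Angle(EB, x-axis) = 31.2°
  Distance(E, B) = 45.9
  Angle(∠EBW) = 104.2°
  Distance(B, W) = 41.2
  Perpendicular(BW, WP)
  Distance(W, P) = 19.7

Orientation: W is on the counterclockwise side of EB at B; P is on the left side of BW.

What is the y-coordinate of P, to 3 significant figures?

57.4

∠EBW = 104.2°, so BW runs at 31.2° + (180° − 104.2°) = 107° from the x-axis; with |BW| = 41.2, W = B + 41.2·(cos 107°, sin 107°) = (27.2, 63.2). BW is perpendicular to WP; with |WP| = 19.7 on the left of BW, P = W + 19.7·(-0.956, -0.292) = (8.38, 57.4). So P.y = 57.4.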